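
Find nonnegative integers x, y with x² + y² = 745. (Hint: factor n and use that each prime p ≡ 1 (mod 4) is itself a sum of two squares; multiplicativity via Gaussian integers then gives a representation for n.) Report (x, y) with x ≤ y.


Step 1: Factor n = 745 = 5 · 149.
Step 2: Check the mod-4 condition on each prime factor: 5 ≡ 1 (mod 4), exponent 1; 149 ≡ 1 (mod 4), exponent 1.
All primes ≡ 3 (mod 4) appear to even exponent (or don't appear), so by the two-squares theorem n IS expressible as a sum of two squares.
Step 3: Build a representation. Here n = 5 · 149 is a product of primes ≡ 1 (mod 4). Each prime p ≡ 1 (mod 4) is itself a sum of two squares; find a² by testing p − a² for a perfect square:
  5: 5 − 1² = 4 = 2² ⇒ 5 = 1² + 2².
  149: 149 − 1² = 148, 149 − 2² = 145, 149 − 3² = 140, 149 − 4² = 133, 149 − 5² = 124, 149 − 6² = 113, 149 − 7² = 100 = 10² ⇒ 149 = 7² + 10².
  Combine using the Brahmagupta–Fibonacci identity (a² + b²)(c² + d²) = (ac − bd)² + (ad + bc)² = (ac + bd)² + (ad − bc)²:
  5 · 149 = 745: from (1² + 2²)(7² + 10²), take (1·7 − 2·10, 1·10 + 2·7) = (7 − 20, 10 + 14) = (-13, 24); dropping signs (only squares matter) gives (13, 24); check 13² + 24² = 169 + 576 = 745 ✓.
Step 4: Order so x ≤ y and verify: 13² + 24² = 169 + 576 = 745 = n. ✓

n = 745 = 13² + 24² (one valid representation with x ≤ y).


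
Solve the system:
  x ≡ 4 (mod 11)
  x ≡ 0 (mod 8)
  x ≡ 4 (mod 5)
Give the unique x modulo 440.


Moduli 11, 8, 5 are pairwise coprime; by CRT there is a unique solution modulo M = 11 · 8 · 5 = 440.
Solve pairwise, accumulating the modulus:
  Start with x ≡ 4 (mod 11).
  Combine with x ≡ 0 (mod 8): since gcd(11, 8) = 1, we get a unique residue mod 88.
    Write x = 4 + 11·t and substitute into x ≡ 0 (mod 8): 11·t ≡ 0 − 4 = -4 (mod 8).
    Reduce coefficients mod 8: 3·t ≡ 4 (mod 8).
    The inverse of 3 mod 8 is 3 (since 3·3 = 9 = 1·8 + 1), so t ≡ 3·4 = 12 ≡ 4 (mod 8).
    Then x = 4 + 11·4 = 48, valid modulo lcm(11, 8) = 88: x ≡ 48 (mod 88).
  Combine with x ≡ 4 (mod 5): since gcd(88, 5) = 1, we get a unique residue mod 440.
    Write x = 48 + 88·t and substitute into x ≡ 4 (mod 5): 88·t ≡ 4 − 48 = -44 (mod 5).
    Reduce coefficients mod 5: 3·t ≡ 1 (mod 5).
    The inverse of 3 mod 5 is 2 (since 3·2 = 6 = 1·5 + 1), so t ≡ 2·1 = 2 ≡ 2 (mod 5).
    Then x = 48 + 88·2 = 224, valid modulo lcm(88, 5) = 440: x ≡ 224 (mod 440).
Verify: 224 mod 11 = 4 ✓, 224 mod 8 = 0 ✓, 224 mod 5 = 4 ✓.

x ≡ 224 (mod 440).


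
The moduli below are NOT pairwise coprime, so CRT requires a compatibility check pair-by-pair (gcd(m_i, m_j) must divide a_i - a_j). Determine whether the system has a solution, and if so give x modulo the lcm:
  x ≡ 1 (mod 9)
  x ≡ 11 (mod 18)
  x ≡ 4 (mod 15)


Moduli 9, 18, 15 are not pairwise coprime, so CRT works modulo lcm(m_i) when all pairwise compatibility conditions hold.
Pairwise compatibility: gcd(m_i, m_j) must divide a_i - a_j for every pair.
Merge one congruence at a time:
  Start: x ≡ 1 (mod 9).
  Combine with x ≡ 11 (mod 18): gcd(9, 18) = 9, and 11 - 1 = 10 is NOT divisible by 9.
    ⇒ system is inconsistent (no integer solution).

No solution (the system is inconsistent).


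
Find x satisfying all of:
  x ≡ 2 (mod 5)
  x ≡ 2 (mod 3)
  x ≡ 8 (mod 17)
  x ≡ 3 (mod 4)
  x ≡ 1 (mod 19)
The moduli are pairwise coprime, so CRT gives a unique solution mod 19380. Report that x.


Product of moduli M = 5 · 3 · 17 · 4 · 19 = 19380.
Merge one congruence at a time:
  Start: x ≡ 2 (mod 5).
  Combine with x ≡ 2 (mod 3); new modulus lcm = 15.
    Write x = 2 + 5·t and substitute into x ≡ 2 (mod 3): 5·t ≡ 2 − 2 = 0 (mod 3).
    Reduce coefficients mod 3: 2·t ≡ 0 (mod 3).
    The inverse of 2 mod 3 is 2 (since 2·2 = 4 = 1·3 + 1), so t ≡ 2·0 = 0 ≡ 0 (mod 3).
    Then x = 2 + 5·0 = 2, valid modulo lcm(5, 3) = 15: x ≡ 2 (mod 15).
  Combine with x ≡ 8 (mod 17); new modulus lcm = 255.
    Write x = 2 + 15·t and substitute into x ≡ 8 (mod 17): 15·t ≡ 8 − 2 = 6 (mod 17).
    The inverse of 15 mod 17 is 8 (since 15·8 = 120 = 7·17 + 1), so t ≡ 8·6 = 48 ≡ 14 (mod 17).
    Then x = 2 + 15·14 = 212, valid modulo lcm(15, 17) = 255: x ≡ 212 (mod 255).
  Combine with x ≡ 3 (mod 4); new modulus lcm = 1020.
    Write x = 212 + 255·t and substitute into x ≡ 3 (mod 4): 255·t ≡ 3 − 212 = -209 (mod 4).
    Reduce coefficients mod 4: 3·t ≡ 3 (mod 4).
    The inverse of 3 mod 4 is 3 (since 3·3 = 9 = 2·4 + 1), so t ≡ 3·3 = 9 ≡ 1 (mod 4).
    Then x = 212 + 255·1 = 467, valid modulo lcm(255, 4) = 1020: x ≡ 467 (mod 1020).
  Combine with x ≡ 1 (mod 19); new modulus lcm = 19380.
    Write x = 467 + 1020·t and substitute into x ≡ 1 (mod 19): 1020·t ≡ 1 − 467 = -466 (mod 19).
    Reduce coefficients mod 19: 13·t ≡ 9 (mod 19).
    The inverse of 13 mod 19 is 3 (since 13·3 = 39 = 2·19 + 1), so t ≡ 3·9 = 27 ≡ 8 (mod 19).
    Then x = 467 + 1020·8 = 8627, valid modulo lcm(1020, 19) = 19380: x ≡ 8627 (mod 19380).
Verify against each original: 8627 mod 5 = 2, 8627 mod 3 = 2, 8627 mod 17 = 8, 8627 mod 4 = 3, 8627 mod 19 = 1.

x ≡ 8627 (mod 19380).


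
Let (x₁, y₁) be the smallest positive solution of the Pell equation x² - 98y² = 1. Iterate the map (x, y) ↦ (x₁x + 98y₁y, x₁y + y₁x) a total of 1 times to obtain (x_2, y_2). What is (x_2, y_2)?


Step 1: Find the fundamental solution (x₁, y₁) of x² - 98y² = 1.
  Expand √98 as a continued fraction. a₀ = ⌊√98⌋ = 9; iterate m_{k+1} = d_k·a_k − m_k, d_{k+1} = (98 − m_{k+1}²)/d_k, a_{k+1} = ⌊(a₀ + m_{k+1})/d_{k+1}⌋ (starting m₀ = 0, d₀ = 1), with convergents p_k = a_k·p_{k-1} + p_{k-2}, q_k = a_k·q_{k-1} + q_{k-2} (p₋₁ = 1, q₋₁ = 0):
  k = 0: a₀ = 9; p₀/q₀ = 9/1; p₀² − 98·q₀² = 81 − 98 = -17.
  k = 1: m = 9, d = 17, a = ⌊(9 + 9)/17⌋ = 1; p/q = (1·9 + 1)/(1·1 + 0) = 10/1; p² − 98·q² = 100 − 98 = 2.
  k = 2: m = 8, d = 2, a = ⌊(9 + 8)/2⌋ = 8; p/q = (8·10 + 9)/(8·1 + 1) = 89/9; p² − 98·q² = 7921 − 7938 = -17.
  k = 3: m = 8, d = 17, a = ⌊(9 + 8)/17⌋ = 1; p/q = (1·89 + 10)/(1·9 + 1) = 99/10; p² − 98·q² = 9801 − 9800 = 1.
  The first convergent with p² − 98·q² = 1 gives the fundamental solution (x₁, y₁) = (99, 10).
Step 2: Apply the recurrence (x_{n+1}, y_{n+1}) = (x₁x_n + 98y₁y_n, x₁y_n + y₁x_n) repeatedly.
  From (x_1, y_1) = (99, 10): x_2 = 99·99 + 98·10·10 = 19601; y_2 = 99·10 + 10·99 = 1980.
Step 3: Verify x_2² - 98·y_2² = 384199201 - 384199200 = 1 (should be 1). ✓

(x_1, y_1) = (99, 10); (x_2, y_2) = (19601, 1980).


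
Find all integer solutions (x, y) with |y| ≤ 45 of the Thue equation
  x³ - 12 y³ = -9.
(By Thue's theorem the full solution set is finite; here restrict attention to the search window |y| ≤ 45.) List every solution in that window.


The equation is x³ - 12y³ = -9. For fixed y, x³ = 12·y³ − 9, so a solution requires the RHS to be a perfect cube.
Strategy: iterate y from -45 to 45, compute RHS = 12·y³ − 9, and check whether it is a (positive or negative) perfect cube.
Check small values of y:
  y = 0: RHS = -9 is not a perfect cube.
  y = 1: RHS = 3 is not a perfect cube.
  y = -1: RHS = -21 is not a perfect cube.
  y = 2: RHS = 87 is not a perfect cube.
  y = -2: RHS = -105 is not a perfect cube.
  y = 3: RHS = 315 is not a perfect cube.
  y = -3: RHS = -333 is not a perfect cube.
Continuing the search up to |y| = 45 finds no solutions either.
No (x, y) in the scanned range satisfies the equation.

No integer solutions with |y| ≤ 45.


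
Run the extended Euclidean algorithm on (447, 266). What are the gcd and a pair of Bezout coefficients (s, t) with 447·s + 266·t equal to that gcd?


Euclidean algorithm on (447, 266) — divide until remainder is 0:
  447 = 1 · 266 + 181
  266 = 1 · 181 + 85
  181 = 2 · 85 + 11
  85 = 7 · 11 + 8
  11 = 1 · 8 + 3
  8 = 2 · 3 + 2
  3 = 1 · 2 + 1
  2 = 2 · 1 + 0
gcd(447, 266) = 1.
Track Bezout coefficients alongside the remainders: start with r₀ = 447 = a·1 + b·0 (s = 1, t = 0) and r₁ = 266 = a·0 + b·1 (s = 0, t = 1); each new remainder r_{k+1} = r_{k-1} − q_k·r_k inherits s_{k+1} = s_{k-1} − q_k·s_k, t_{k+1} = t_{k-1} − q_k·t_k, so r_k = a·s_k + b·t_k at every step:
  q = 1: r = 181, s = 1 − 1·0 = 1, t = 0 − 1·1 = -1  (check: 447·1 + 266·(-1) = 181)
  q = 1: r = 85, s = 0 − 1·1 = -1, t = 1 − 1·(-1) = 2  (check: 447·(-1) + 266·2 = 85)
  q = 2: r = 11, s = 1 − 2·(-1) = 3, t = -1 − 2·2 = -5  (check: 447·3 + 266·(-5) = 11)
  q = 7: r = 8, s = -1 − 7·3 = -22, t = 2 − 7·(-5) = 37  (check: 447·(-22) + 266·37 = 8)
  q = 1: r = 3, s = 3 − 1·(-22) = 25, t = -5 − 1·37 = -42  (check: 447·25 + 266·(-42) = 3)
  q = 2: r = 2, s = -22 − 2·25 = -72, t = 37 − 2·(-42) = 121  (check: 447·(-72) + 266·121 = 2)
  q = 1: r = 1, s = 25 − 1·(-72) = 97, t = -42 − 1·121 = -163  (check: 447·97 + 266·(-163) = 1)
The row with r = 1 (the gcd) gives the Bezout coefficients s = 97, t = -163.
Result: 447 · (97) + 266 · (-163) = 1.

gcd(447, 266) = 1; s = 97, t = -163 (check: 447·97 + 266·(-163) = 1).


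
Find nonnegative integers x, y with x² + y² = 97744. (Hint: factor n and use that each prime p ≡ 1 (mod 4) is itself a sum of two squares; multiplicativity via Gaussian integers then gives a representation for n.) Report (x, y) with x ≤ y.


Step 1: Factor n = 97744 = 2^4 · 41 · 149.
Step 2: Check the mod-4 condition on each prime factor: 2 = 2 (special); 41 ≡ 1 (mod 4), exponent 1; 149 ≡ 1 (mod 4), exponent 1.
All primes ≡ 3 (mod 4) appear to even exponent (or don't appear), so by the two-squares theorem n IS expressible as a sum of two squares.
Step 3: Build a representation. Group n = k² · m with k = 4 and m = 41 · 149 = 6109 (a product of primes ≡ 1 (mod 4)); a representation of m scales to one of n via (k·x)² + (k·y)² = k²(x² + y²). Each prime p ≡ 1 (mod 4) is itself a sum of two squares; find a² by testing p − a² for a perfect square:
  41: 41 − 1² = 40, 41 − 2² = 37, 41 − 3² = 32, 41 − 4² = 25 = 5² ⇒ 41 = 4² + 5².
  149: 149 − 1² = 148, 149 − 2² = 145, 149 − 3² = 140, 149 − 4² = 133, 149 − 5² = 124, 149 − 6² = 113, 149 − 7² = 100 = 10² ⇒ 149 = 7² + 10².
  Combine using the Brahmagupta–Fibonacci identity (a² + b²)(c² + d²) = (ac − bd)² + (ad + bc)² = (ac + bd)² + (ad − bc)²:
  41 · 149 = 6109: from (4² + 5²)(7² + 10²), take (4·7 − 5·10, 4·10 + 5·7) = (28 − 50, 40 + 35) = (-22, 75); dropping signs (only squares matter) gives (22, 75); check 22² + 75² = 484 + 5625 = 6109 ✓.
  Scale by k = 4: (4·22, 4·75) = (88, 300).
Step 4: Order so x ≤ y and verify: 88² + 300² = 7744 + 90000 = 97744 = n. ✓

n = 97744 = 88² + 300² (one valid representation with x ≤ y).


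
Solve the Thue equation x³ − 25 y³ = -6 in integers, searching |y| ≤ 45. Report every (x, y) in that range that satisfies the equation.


The equation is x³ - 25y³ = -6. For fixed y, x³ = 25·y³ − 6, so a solution requires the RHS to be a perfect cube.
Strategy: iterate y from -45 to 45, compute RHS = 25·y³ − 6, and check whether it is a (positive or negative) perfect cube.
Check small values of y:
  y = 0: RHS = -6 is not a perfect cube.
  y = 1: RHS = 19 is not a perfect cube.
  y = -1: RHS = -31 is not a perfect cube.
  y = 2: RHS = 194 is not a perfect cube.
  y = -2: RHS = -206 is not a perfect cube.
  y = 3: RHS = 669 is not a perfect cube.
  y = -3: RHS = -681 is not a perfect cube.
Continuing the search up to |y| = 45 finds no solutions either.
No (x, y) in the scanned range satisfies the equation.

No integer solutions with |y| ≤ 45.


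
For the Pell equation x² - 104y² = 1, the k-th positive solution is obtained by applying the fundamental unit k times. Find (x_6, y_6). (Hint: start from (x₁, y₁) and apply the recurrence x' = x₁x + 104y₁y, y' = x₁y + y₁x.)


Step 1: Find the fundamental solution (x₁, y₁) of x² - 104y² = 1.
  Expand √104 as a continued fraction. a₀ = ⌊√104⌋ = 10; iterate m_{k+1} = d_k·a_k − m_k, d_{k+1} = (104 − m_{k+1}²)/d_k, a_{k+1} = ⌊(a₀ + m_{k+1})/d_{k+1}⌋ (starting m₀ = 0, d₀ = 1), with convergents p_k = a_k·p_{k-1} + p_{k-2}, q_k = a_k·q_{k-1} + q_{k-2} (p₋₁ = 1, q₋₁ = 0):
  k = 0: a₀ = 10; p₀/q₀ = 10/1; p₀² − 104·q₀² = 100 − 104 = -4.
  k = 1: m = 10, d = 4, a = ⌊(10 + 10)/4⌋ = 5; p/q = (5·10 + 1)/(5·1 + 0) = 51/5; p² − 104·q² = 2601 − 2600 = 1.
  The first convergent with p² − 104·q² = 1 gives the fundamental solution (x₁, y₁) = (51, 5).
Step 2: Apply the recurrence (x_{n+1}, y_{n+1}) = (x₁x_n + 104y₁y_n, x₁y_n + y₁x_n) repeatedly.
  From (x_1, y_1) = (51, 5): x_2 = 51·51 + 104·5·5 = 5201; y_2 = 51·5 + 5·51 = 510.
  From (x_2, y_2) = (5201, 510): x_3 = 51·5201 + 104·5·510 = 530451; y_3 = 51·510 + 5·5201 = 52015.
  From (x_3, y_3) = (530451, 52015): x_4 = 51·530451 + 104·5·52015 = 54100801; y_4 = 51·52015 + 5·530451 = 5305020.
  From (x_4, y_4) = (54100801, 5305020): x_5 = 51·54100801 + 104·5·5305020 = 5517751251; y_5 = 51·5305020 + 5·54100801 = 541060025.
  From (x_5, y_5) = (5517751251, 541060025): x_6 = 51·5517751251 + 104·5·541060025 = 562756526801; y_6 = 51·541060025 + 5·5517751251 = 55182817530.
Step 3: Verify x_6² - 104·y_6² = 316694908457124631293601 - 316694908457124631293600 = 1 (should be 1). ✓

(x_1, y_1) = (51, 5); (x_6, y_6) = (562756526801, 55182817530).


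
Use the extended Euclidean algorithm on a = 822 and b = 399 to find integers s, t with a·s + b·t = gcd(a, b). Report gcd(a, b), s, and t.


Euclidean algorithm on (822, 399) — divide until remainder is 0:
  822 = 2 · 399 + 24
  399 = 16 · 24 + 15
  24 = 1 · 15 + 9
  15 = 1 · 9 + 6
  9 = 1 · 6 + 3
  6 = 2 · 3 + 0
gcd(822, 399) = 3.
Track Bezout coefficients alongside the remainders: start with r₀ = 822 = a·1 + b·0 (s = 1, t = 0) and r₁ = 399 = a·0 + b·1 (s = 0, t = 1); each new remainder r_{k+1} = r_{k-1} − q_k·r_k inherits s_{k+1} = s_{k-1} − q_k·s_k, t_{k+1} = t_{k-1} − q_k·t_k, so r_k = a·s_k + b·t_k at every step:
  q = 2: r = 24, s = 1 − 2·0 = 1, t = 0 − 2·1 = -2  (check: 822·1 + 399·(-2) = 24)
  q = 16: r = 15, s = 0 − 16·1 = -16, t = 1 − 16·(-2) = 33  (check: 822·(-16) + 399·33 = 15)
  q = 1: r = 9, s = 1 − 1·(-16) = 17, t = -2 − 1·33 = -35  (check: 822·17 + 399·(-35) = 9)
  q = 1: r = 6, s = -16 − 1·17 = -33, t = 33 − 1·(-35) = 68  (check: 822·(-33) + 399·68 = 6)
  q = 1: r = 3, s = 17 − 1·(-33) = 50, t = -35 − 1·68 = -103  (check: 822·50 + 399·(-103) = 3)
The row with r = 3 (the gcd) gives the Bezout coefficients s = 50, t = -103.
Result: 822 · (50) + 399 · (-103) = 3.

gcd(822, 399) = 3; s = 50, t = -103 (check: 822·50 + 399·(-103) = 3).


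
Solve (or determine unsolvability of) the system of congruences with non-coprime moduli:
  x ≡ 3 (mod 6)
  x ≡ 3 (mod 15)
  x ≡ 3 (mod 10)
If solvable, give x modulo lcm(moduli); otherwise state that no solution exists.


Moduli 6, 15, 10 are not pairwise coprime, so CRT works modulo lcm(m_i) when all pairwise compatibility conditions hold.
Pairwise compatibility: gcd(m_i, m_j) must divide a_i - a_j for every pair.
Merge one congruence at a time:
  Start: x ≡ 3 (mod 6).
  Combine with x ≡ 3 (mod 15): gcd(6, 15) = 3; 3 - 3 = 0, which IS divisible by 3, so compatible.
    Write x = 3 + 6·t and substitute into x ≡ 3 (mod 15): 6·t ≡ 3 − 3 = 0 (mod 15).
    Divide the congruence (and modulus) by g = 3: 2·t ≡ 0 (mod 5).
    The inverse of 2 mod 5 is 3 (since 2·3 = 6 = 1·5 + 1), so t ≡ 3·0 = 0 ≡ 0 (mod 5).
    Then x = 3 + 6·0 = 3, valid modulo lcm(6, 15) = 30: x ≡ 3 (mod 30).
  Combine with x ≡ 3 (mod 10): gcd(30, 10) = 10; 3 - 3 = 0, which IS divisible by 10, so compatible.
    Write x = 3 + 30·t and substitute into x ≡ 3 (mod 10): 30·t ≡ 3 − 3 = 0 (mod 10).
    Divide the congruence (and modulus) by g = 10: 3·t ≡ 0 (mod 1).
    Modulo 1 every t works; take t = 0.
    Then x = 3 + 30·0 = 3, valid modulo lcm(30, 10) = 30: x ≡ 3 (mod 30).
Verify: 3 mod 6 = 3, 3 mod 15 = 3, 3 mod 10 = 3.

x ≡ 3 (mod 30).


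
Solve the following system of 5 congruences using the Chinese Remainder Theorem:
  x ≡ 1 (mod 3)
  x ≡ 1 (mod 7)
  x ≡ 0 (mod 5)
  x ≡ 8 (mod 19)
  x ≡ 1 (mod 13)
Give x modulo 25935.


Product of moduli M = 3 · 7 · 5 · 19 · 13 = 25935.
Merge one congruence at a time:
  Start: x ≡ 1 (mod 3).
  Combine with x ≡ 1 (mod 7); new modulus lcm = 21.
    Write x = 1 + 3·t and substitute into x ≡ 1 (mod 7): 3·t ≡ 1 − 1 = 0 (mod 7).
    The inverse of 3 mod 7 is 5 (since 3·5 = 15 = 2·7 + 1), so t ≡ 5·0 = 0 ≡ 0 (mod 7).
    Then x = 1 + 3·0 = 1, valid modulo lcm(3, 7) = 21: x ≡ 1 (mod 21).
  Combine with x ≡ 0 (mod 5); new modulus lcm = 105.
    Write x = 1 + 21·t and substitute into x ≡ 0 (mod 5): 21·t ≡ 0 − 1 = -1 (mod 5).
    Reduce coefficients mod 5: 1·t ≡ 4 (mod 5).
    So t ≡ 4 (mod 5).
    Then x = 1 + 21·4 = 85, valid modulo lcm(21, 5) = 105: x ≡ 85 (mod 105).
  Combine with x ≡ 8 (mod 19); new modulus lcm = 1995.
    Write x = 85 + 105·t and substitute into x ≡ 8 (mod 19): 105·t ≡ 8 − 85 = -77 (mod 19).
    Reduce coefficients mod 19: 10·t ≡ 18 (mod 19).
    The inverse of 10 mod 19 is 2 (since 10·2 = 20 = 1·19 + 1), so t ≡ 2·18 = 36 ≡ 17 (mod 19).
    Then x = 85 + 105·17 = 1870, valid modulo lcm(105, 19) = 1995: x ≡ 1870 (mod 1995).
  Combine with x ≡ 1 (mod 13); new modulus lcm = 25935.
    Write x = 1870 + 1995·t and substitute into x ≡ 1 (mod 13): 1995·t ≡ 1 − 1870 = -1869 (mod 13).
    Reduce coefficients mod 13: 6·t ≡ 3 (mod 13).
    The inverse of 6 mod 13 is 11 (since 6·11 = 66 = 5·13 + 1), so t ≡ 11·3 = 33 ≡ 7 (mod 13).
    Then x = 1870 + 1995·7 = 15835, valid modulo lcm(1995, 13) = 25935: x ≡ 15835 (mod 25935).
Verify against each original: 15835 mod 3 = 1, 15835 mod 7 = 1, 15835 mod 5 = 0, 15835 mod 19 = 8, 15835 mod 13 = 1.

x ≡ 15835 (mod 25935).


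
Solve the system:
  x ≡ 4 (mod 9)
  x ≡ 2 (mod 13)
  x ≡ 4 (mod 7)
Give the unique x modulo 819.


Moduli 9, 13, 7 are pairwise coprime; by CRT there is a unique solution modulo M = 9 · 13 · 7 = 819.
Solve pairwise, accumulating the modulus:
  Start with x ≡ 4 (mod 9).
  Combine with x ≡ 2 (mod 13): since gcd(9, 13) = 1, we get a unique residue mod 117.
    Write x = 4 + 9·t and substitute into x ≡ 2 (mod 13): 9·t ≡ 2 − 4 = -2 (mod 13).
    Reduce coefficients mod 13: 9·t ≡ 11 (mod 13).
    The inverse of 9 mod 13 is 3 (since 9·3 = 27 = 2·13 + 1), so t ≡ 3·11 = 33 ≡ 7 (mod 13).
    Then x = 4 + 9·7 = 67, valid modulo lcm(9, 13) = 117: x ≡ 67 (mod 117).
  Combine with x ≡ 4 (mod 7): since gcd(117, 7) = 1, we get a unique residue mod 819.
    Write x = 67 + 117·t and substitute into x ≡ 4 (mod 7): 117·t ≡ 4 − 67 = -63 (mod 7).
    Reduce coefficients mod 7: 5·t ≡ 0 (mod 7).
    The inverse of 5 mod 7 is 3 (since 5·3 = 15 = 2·7 + 1), so t ≡ 3·0 = 0 ≡ 0 (mod 7).
    Then x = 67 + 117·0 = 67, valid modulo lcm(117, 7) = 819: x ≡ 67 (mod 819).
Verify: 67 mod 9 = 4 ✓, 67 mod 13 = 2 ✓, 67 mod 7 = 4 ✓.

x ≡ 67 (mod 819).


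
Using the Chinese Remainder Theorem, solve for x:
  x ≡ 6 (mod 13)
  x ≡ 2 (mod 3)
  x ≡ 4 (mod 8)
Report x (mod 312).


Moduli 13, 3, 8 are pairwise coprime; by CRT there is a unique solution modulo M = 13 · 3 · 8 = 312.
Solve pairwise, accumulating the modulus:
  Start with x ≡ 6 (mod 13).
  Combine with x ≡ 2 (mod 3): since gcd(13, 3) = 1, we get a unique residue mod 39.
    Write x = 6 + 13·t and substitute into x ≡ 2 (mod 3): 13·t ≡ 2 − 6 = -4 (mod 3).
    Reduce coefficients mod 3: 1·t ≡ 2 (mod 3).
    So t ≡ 2 (mod 3).
    Then x = 6 + 13·2 = 32, valid modulo lcm(13, 3) = 39: x ≡ 32 (mod 39).
  Combine with x ≡ 4 (mod 8): since gcd(39, 8) = 1, we get a unique residue mod 312.
    Write x = 32 + 39·t and substitute into x ≡ 4 (mod 8): 39·t ≡ 4 − 32 = -28 (mod 8).
    Reduce coefficients mod 8: 7·t ≡ 4 (mod 8).
    The inverse of 7 mod 8 is 7 (since 7·7 = 49 = 6·8 + 1), so t ≡ 7·4 = 28 ≡ 4 (mod 8).
    Then x = 32 + 39·4 = 188, valid modulo lcm(39, 8) = 312: x ≡ 188 (mod 312).
Verify: 188 mod 13 = 6 ✓, 188 mod 3 = 2 ✓, 188 mod 8 = 4 ✓.

x ≡ 188 (mod 312).


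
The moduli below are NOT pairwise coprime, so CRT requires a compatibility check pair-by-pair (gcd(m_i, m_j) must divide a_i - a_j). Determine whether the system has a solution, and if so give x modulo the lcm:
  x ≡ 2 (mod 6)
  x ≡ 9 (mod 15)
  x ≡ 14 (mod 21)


Moduli 6, 15, 21 are not pairwise coprime, so CRT works modulo lcm(m_i) when all pairwise compatibility conditions hold.
Pairwise compatibility: gcd(m_i, m_j) must divide a_i - a_j for every pair.
Merge one congruence at a time:
  Start: x ≡ 2 (mod 6).
  Combine with x ≡ 9 (mod 15): gcd(6, 15) = 3, and 9 - 2 = 7 is NOT divisible by 3.
    ⇒ system is inconsistent (no integer solution).

No solution (the system is inconsistent).


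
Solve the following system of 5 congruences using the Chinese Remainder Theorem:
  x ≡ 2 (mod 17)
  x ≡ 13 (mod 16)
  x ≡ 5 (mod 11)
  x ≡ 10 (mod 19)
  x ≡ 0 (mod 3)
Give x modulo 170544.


Product of moduli M = 17 · 16 · 11 · 19 · 3 = 170544.
Merge one congruence at a time:
  Start: x ≡ 2 (mod 17).
  Combine with x ≡ 13 (mod 16); new modulus lcm = 272.
    Write x = 2 + 17·t and substitute into x ≡ 13 (mod 16): 17·t ≡ 13 − 2 = 11 (mod 16).
    Reduce coefficients mod 16: 1·t ≡ 11 (mod 16).
    So t ≡ 11 (mod 16).
    Then x = 2 + 17·11 = 189, valid modulo lcm(17, 16) = 272: x ≡ 189 (mod 272).
  Combine with x ≡ 5 (mod 11); new modulus lcm = 2992.
    Write x = 189 + 272·t and substitute into x ≡ 5 (mod 11): 272·t ≡ 5 − 189 = -184 (mod 11).
    Reduce coefficients mod 11: 8·t ≡ 3 (mod 11).
    The inverse of 8 mod 11 is 7 (since 8·7 = 56 = 5·11 + 1), so t ≡ 7·3 = 21 ≡ 10 (mod 11).
    Then x = 189 + 272·10 = 2909, valid modulo lcm(272, 11) = 2992: x ≡ 2909 (mod 2992).
  Combine with x ≡ 10 (mod 19); new modulus lcm = 56848.
    Write x = 2909 + 2992·t and substitute into x ≡ 10 (mod 19): 2992·t ≡ 10 − 2909 = -2899 (mod 19).
    Reduce coefficients mod 19: 9·t ≡ 8 (mod 19).
    The inverse of 9 mod 19 is 17 (since 9·17 = 153 = 8·19 + 1), so t ≡ 17·8 = 136 ≡ 3 (mod 19).
    Then x = 2909 + 2992·3 = 11885, valid modulo lcm(2992, 19) = 56848: x ≡ 11885 (mod 56848).
  Combine with x ≡ 0 (mod 3); new modulus lcm = 170544.
    Write x = 11885 + 56848·t and substitute into x ≡ 0 (mod 3): 56848·t ≡ 0 − 11885 = -11885 (mod 3).
    Reduce coefficients mod 3: 1·t ≡ 1 (mod 3).
    So t ≡ 1 (mod 3).
    Then x = 11885 + 56848·1 = 68733, valid modulo lcm(56848, 3) = 170544: x ≡ 68733 (mod 170544).
Verify against each original: 68733 mod 17 = 2, 68733 mod 16 = 13, 68733 mod 11 = 5, 68733 mod 19 = 10, 68733 mod 3 = 0.

x ≡ 68733 (mod 170544).


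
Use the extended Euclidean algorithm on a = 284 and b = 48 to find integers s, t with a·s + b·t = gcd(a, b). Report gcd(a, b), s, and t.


Euclidean algorithm on (284, 48) — divide until remainder is 0:
  284 = 5 · 48 + 44
  48 = 1 · 44 + 4
  44 = 11 · 4 + 0
gcd(284, 48) = 4.
Track Bezout coefficients alongside the remainders: start with r₀ = 284 = a·1 + b·0 (s = 1, t = 0) and r₁ = 48 = a·0 + b·1 (s = 0, t = 1); each new remainder r_{k+1} = r_{k-1} − q_k·r_k inherits s_{k+1} = s_{k-1} − q_k·s_k, t_{k+1} = t_{k-1} − q_k·t_k, so r_k = a·s_k + b·t_k at every step:
  q = 5: r = 44, s = 1 − 5·0 = 1, t = 0 − 5·1 = -5  (check: 284·1 + 48·(-5) = 44)
  q = 1: r = 4, s = 0 − 1·1 = -1, t = 1 − 1·(-5) = 6  (check: 284·(-1) + 48·6 = 4)
The row with r = 4 (the gcd) gives the Bezout coefficients s = -1, t = 6.
Result: 284 · (-1) + 48 · (6) = 4.

gcd(284, 48) = 4; s = -1, t = 6 (check: 284·(-1) + 48·6 = 4).


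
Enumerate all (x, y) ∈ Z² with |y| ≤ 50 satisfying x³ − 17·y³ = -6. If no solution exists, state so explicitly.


The equation is x³ - 17y³ = -6. For fixed y, x³ = 17·y³ − 6, so a solution requires the RHS to be a perfect cube.
Strategy: iterate y from -50 to 50, compute RHS = 17·y³ − 6, and check whether it is a (positive or negative) perfect cube.
Check small values of y:
  y = 0: RHS = -6 is not a perfect cube.
  y = 1: RHS = 11 is not a perfect cube.
  y = -1: RHS = -23 is not a perfect cube.
  y = 2: RHS = 130 is not a perfect cube.
  y = -2: RHS = -142 is not a perfect cube.
  y = 3: RHS = 453 is not a perfect cube.
  y = -3: RHS = -465 is not a perfect cube.
Continuing the search up to |y| = 50 finds no solutions either.
No (x, y) in the scanned range satisfies the equation.

No integer solutions with |y| ≤ 50.


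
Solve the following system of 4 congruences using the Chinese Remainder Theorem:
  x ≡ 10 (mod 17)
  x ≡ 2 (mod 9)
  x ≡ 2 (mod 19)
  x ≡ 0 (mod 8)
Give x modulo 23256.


Product of moduli M = 17 · 9 · 19 · 8 = 23256.
Merge one congruence at a time:
  Start: x ≡ 10 (mod 17).
  Combine with x ≡ 2 (mod 9); new modulus lcm = 153.
    Write x = 10 + 17·t and substitute into x ≡ 2 (mod 9): 17·t ≡ 2 − 10 = -8 (mod 9).
    Reduce coefficients mod 9: 8·t ≡ 1 (mod 9).
    The inverse of 8 mod 9 is 8 (since 8·8 = 64 = 7·9 + 1), so t ≡ 8·1 = 8 ≡ 8 (mod 9).
    Then x = 10 + 17·8 = 146, valid modulo lcm(17, 9) = 153: x ≡ 146 (mod 153).
  Combine with x ≡ 2 (mod 19); new modulus lcm = 2907.
    Write x = 146 + 153·t and substitute into x ≡ 2 (mod 19): 153·t ≡ 2 − 146 = -144 (mod 19).
    Reduce coefficients mod 19: 1·t ≡ 8 (mod 19).
    So t ≡ 8 (mod 19).
    Then x = 146 + 153·8 = 1370, valid modulo lcm(153, 19) = 2907: x ≡ 1370 (mod 2907).
  Combine with x ≡ 0 (mod 8); new modulus lcm = 23256.
    Write x = 1370 + 2907·t and substitute into x ≡ 0 (mod 8): 2907·t ≡ 0 − 1370 = -1370 (mod 8).
    Reduce coefficients mod 8: 3·t ≡ 6 (mod 8).
    The inverse of 3 mod 8 is 3 (since 3·3 = 9 = 1·8 + 1), so t ≡ 3·6 = 18 ≡ 2 (mod 8).
    Then x = 1370 + 2907·2 = 7184, valid modulo lcm(2907, 8) = 23256: x ≡ 7184 (mod 23256).
Verify against each original: 7184 mod 17 = 10, 7184 mod 9 = 2, 7184 mod 19 = 2, 7184 mod 8 = 0.

x ≡ 7184 (mod 23256).


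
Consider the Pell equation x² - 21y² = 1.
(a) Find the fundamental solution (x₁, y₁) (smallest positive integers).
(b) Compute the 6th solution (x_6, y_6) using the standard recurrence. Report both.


Step 1: Find the fundamental solution (x₁, y₁) of x² - 21y² = 1.
  Expand √21 as a continued fraction. a₀ = ⌊√21⌋ = 4; iterate m_{k+1} = d_k·a_k − m_k, d_{k+1} = (21 − m_{k+1}²)/d_k, a_{k+1} = ⌊(a₀ + m_{k+1})/d_{k+1}⌋ (starting m₀ = 0, d₀ = 1), with convergents p_k = a_k·p_{k-1} + p_{k-2}, q_k = a_k·q_{k-1} + q_{k-2} (p₋₁ = 1, q₋₁ = 0):
  k = 0: a₀ = 4; p₀/q₀ = 4/1; p₀² − 21·q₀² = 16 − 21 = -5.
  k = 1: m = 4, d = 5, a = ⌊(4 + 4)/5⌋ = 1; p/q = (1·4 + 1)/(1·1 + 0) = 5/1; p² − 21·q² = 25 − 21 = 4.
  k = 2: m = 1, d = 4, a = ⌊(4 + 1)/4⌋ = 1; p/q = (1·5 + 4)/(1·1 + 1) = 9/2; p² − 21·q² = 81 − 84 = -3.
  k = 3: m = 3, d = 3, a = ⌊(4 + 3)/3⌋ = 2; p/q = (2·9 + 5)/(2·2 + 1) = 23/5; p² − 21·q² = 529 − 525 = 4.
  k = 4: m = 3, d = 4, a = ⌊(4 + 3)/4⌋ = 1; p/q = (1·23 + 9)/(1·5 + 2) = 32/7; p² − 21·q² = 1024 − 1029 = -5.
  k = 5: m = 1, d = 5, a = ⌊(4 + 1)/5⌋ = 1; p/q = (1·32 + 23)/(1·7 + 5) = 55/12; p² − 21·q² = 3025 − 3024 = 1.
  The first convergent with p² − 21·q² = 1 gives the fundamental solution (x₁, y₁) = (55, 12).
Step 2: Apply the recurrence (x_{n+1}, y_{n+1}) = (x₁x_n + 21y₁y_n, x₁y_n + y₁x_n) repeatedly.
  From (x_1, y_1) = (55, 12): x_2 = 55·55 + 21·12·12 = 6049; y_2 = 55·12 + 12·55 = 1320.
  From (x_2, y_2) = (6049, 1320): x_3 = 55·6049 + 21·12·1320 = 665335; y_3 = 55·1320 + 12·6049 = 145188.
  From (x_3, y_3) = (665335, 145188): x_4 = 55·665335 + 21·12·145188 = 73180801; y_4 = 55·145188 + 12·665335 = 15969360.
  From (x_4, y_4) = (73180801, 15969360): x_5 = 55·73180801 + 21·12·15969360 = 8049222775; y_5 = 55·15969360 + 12·73180801 = 1756484412.
  From (x_5, y_5) = (8049222775, 1756484412): x_6 = 55·8049222775 + 21·12·1756484412 = 885341324449; y_6 = 55·1756484412 + 12·8049222775 = 193197315960.
Step 3: Verify x_6² - 21·y_6² = 783829260777109485153601 - 783829260777109485153600 = 1 (should be 1). ✓

(x_1, y_1) = (55, 12); (x_6, y_6) = (885341324449, 193197315960).


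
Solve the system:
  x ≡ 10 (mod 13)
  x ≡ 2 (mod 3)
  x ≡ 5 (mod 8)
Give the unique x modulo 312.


Moduli 13, 3, 8 are pairwise coprime; by CRT there is a unique solution modulo M = 13 · 3 · 8 = 312.
Solve pairwise, accumulating the modulus:
  Start with x ≡ 10 (mod 13).
  Combine with x ≡ 2 (mod 3): since gcd(13, 3) = 1, we get a unique residue mod 39.
    Write x = 10 + 13·t and substitute into x ≡ 2 (mod 3): 13·t ≡ 2 − 10 = -8 (mod 3).
    Reduce coefficients mod 3: 1·t ≡ 1 (mod 3).
    So t ≡ 1 (mod 3).
    Then x = 10 + 13·1 = 23, valid modulo lcm(13, 3) = 39: x ≡ 23 (mod 39).
  Combine with x ≡ 5 (mod 8): since gcd(39, 8) = 1, we get a unique residue mod 312.
    Write x = 23 + 39·t and substitute into x ≡ 5 (mod 8): 39·t ≡ 5 − 23 = -18 (mod 8).
    Reduce coefficients mod 8: 7·t ≡ 6 (mod 8).
    The inverse of 7 mod 8 is 7 (since 7·7 = 49 = 6·8 + 1), so t ≡ 7·6 = 42 ≡ 2 (mod 8).
    Then x = 23 + 39·2 = 101, valid modulo lcm(39, 8) = 312: x ≡ 101 (mod 312).
Verify: 101 mod 13 = 10 ✓, 101 mod 3 = 2 ✓, 101 mod 8 = 5 ✓.

x ≡ 101 (mod 312).


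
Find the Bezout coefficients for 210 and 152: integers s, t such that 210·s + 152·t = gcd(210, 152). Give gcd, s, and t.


Euclidean algorithm on (210, 152) — divide until remainder is 0:
  210 = 1 · 152 + 58
  152 = 2 · 58 + 36
  58 = 1 · 36 + 22
  36 = 1 · 22 + 14
  22 = 1 · 14 + 8
  14 = 1 · 8 + 6
  8 = 1 · 6 + 2
  6 = 3 · 2 + 0
gcd(210, 152) = 2.
Track Bezout coefficients alongside the remainders: start with r₀ = 210 = a·1 + b·0 (s = 1, t = 0) and r₁ = 152 = a·0 + b·1 (s = 0, t = 1); each new remainder r_{k+1} = r_{k-1} − q_k·r_k inherits s_{k+1} = s_{k-1} − q_k·s_k, t_{k+1} = t_{k-1} − q_k·t_k, so r_k = a·s_k + b·t_k at every step:
  q = 1: r = 58, s = 1 − 1·0 = 1, t = 0 − 1·1 = -1  (check: 210·1 + 152·(-1) = 58)
  q = 2: r = 36, s = 0 − 2·1 = -2, t = 1 − 2·(-1) = 3  (check: 210·(-2) + 152·3 = 36)
  q = 1: r = 22, s = 1 − 1·(-2) = 3, t = -1 − 1·3 = -4  (check: 210·3 + 152·(-4) = 22)
  q = 1: r = 14, s = -2 − 1·3 = -5, t = 3 − 1·(-4) = 7  (check: 210·(-5) + 152·7 = 14)
  q = 1: r = 8, s = 3 − 1·(-5) = 8, t = -4 − 1·7 = -11  (check: 210·8 + 152·(-11) = 8)
  q = 1: r = 6, s = -5 − 1·8 = -13, t = 7 − 1·(-11) = 18  (check: 210·(-13) + 152·18 = 6)
  q = 1: r = 2, s = 8 − 1·(-13) = 21, t = -11 − 1·18 = -29  (check: 210·21 + 152·(-29) = 2)
The row with r = 2 (the gcd) gives the Bezout coefficients s = 21, t = -29.
Result: 210 · (21) + 152 · (-29) = 2.

gcd(210, 152) = 2; s = 21, t = -29 (check: 210·21 + 152·(-29) = 2).


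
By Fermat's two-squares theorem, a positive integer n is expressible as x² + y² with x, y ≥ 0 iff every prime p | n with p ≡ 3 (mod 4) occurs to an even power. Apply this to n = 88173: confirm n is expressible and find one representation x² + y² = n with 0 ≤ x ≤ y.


Step 1: Factor n = 88173 = 3^2 · 97 · 101.
Step 2: Check the mod-4 condition on each prime factor: 3 ≡ 3 (mod 4), exponent 2 (must be even); 97 ≡ 1 (mod 4), exponent 1; 101 ≡ 1 (mod 4), exponent 1.
All primes ≡ 3 (mod 4) appear to even exponent (or don't appear), so by the two-squares theorem n IS expressible as a sum of two squares.
Step 3: Build a representation. Group n = k² · m with k = 3 and m = 97 · 101 = 9797 (a product of primes ≡ 1 (mod 4)); a representation of m scales to one of n via (k·x)² + (k·y)² = k²(x² + y²). Each prime p ≡ 1 (mod 4) is itself a sum of two squares; find a² by testing p − a² for a perfect square:
  97: 97 − 1² = 96, 97 − 2² = 93, 97 − 3² = 88, 97 − 4² = 81 = 9² ⇒ 97 = 4² + 9².
  101: 101 − 1² = 100 = 10² ⇒ 101 = 1² + 10².
  Combine using the Brahmagupta–Fibonacci identity (a² + b²)(c² + d²) = (ac − bd)² + (ad + bc)² = (ac + bd)² + (ad − bc)²:
  97 · 101 = 9797: from (4² + 9²)(1² + 10²), take (4·1 − 9·10, 4·10 + 9·1) = (4 − 90, 40 + 9) = (-86, 49); dropping signs (only squares matter) gives (86, 49); check 86² + 49² = 7396 + 2401 = 9797 ✓.
  Scale by k = 3: (3·86, 3·49) = (258, 147).
Step 4: Order so x ≤ y and verify: 147² + 258² = 21609 + 66564 = 88173 = n. ✓

n = 88173 = 147² + 258² (one valid representation with x ≤ y).


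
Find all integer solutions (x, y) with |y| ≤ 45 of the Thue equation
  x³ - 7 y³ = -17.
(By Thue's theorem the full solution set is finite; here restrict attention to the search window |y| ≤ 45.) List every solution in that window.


The equation is x³ - 7y³ = -17. For fixed y, x³ = 7·y³ − 17, so a solution requires the RHS to be a perfect cube.
Strategy: iterate y from -45 to 45, compute RHS = 7·y³ − 17, and check whether it is a (positive or negative) perfect cube.
Check small values of y:
  y = 0: RHS = -17 is not a perfect cube.
  y = 1: RHS = -10 is not a perfect cube.
  y = -1: RHS = -24 is not a perfect cube.
  y = 2: RHS = 39 is not a perfect cube.
  y = -2: RHS = -73 is not a perfect cube.
  y = 3: RHS = 172 is not a perfect cube.
  y = -3: RHS = -206 is not a perfect cube.
Continuing the search up to |y| = 45 finds no solutions either.
No (x, y) in the scanned range satisfies the equation.

No integer solutions with |y| ≤ 45.


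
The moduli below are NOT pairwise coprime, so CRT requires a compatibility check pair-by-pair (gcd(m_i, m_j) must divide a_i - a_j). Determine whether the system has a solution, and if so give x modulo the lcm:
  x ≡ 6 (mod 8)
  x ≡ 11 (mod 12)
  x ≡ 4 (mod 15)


Moduli 8, 12, 15 are not pairwise coprime, so CRT works modulo lcm(m_i) when all pairwise compatibility conditions hold.
Pairwise compatibility: gcd(m_i, m_j) must divide a_i - a_j for every pair.
Merge one congruence at a time:
  Start: x ≡ 6 (mod 8).
  Combine with x ≡ 11 (mod 12): gcd(8, 12) = 4, and 11 - 6 = 5 is NOT divisible by 4.
    ⇒ system is inconsistent (no integer solution).

No solution (the system is inconsistent).


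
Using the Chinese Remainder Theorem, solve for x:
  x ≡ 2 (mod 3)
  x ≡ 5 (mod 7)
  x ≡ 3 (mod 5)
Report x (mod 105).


Moduli 3, 7, 5 are pairwise coprime; by CRT there is a unique solution modulo M = 3 · 7 · 5 = 105.
Solve pairwise, accumulating the modulus:
  Start with x ≡ 2 (mod 3).
  Combine with x ≡ 5 (mod 7): since gcd(3, 7) = 1, we get a unique residue mod 21.
    Write x = 2 + 3·t and substitute into x ≡ 5 (mod 7): 3·t ≡ 5 − 2 = 3 (mod 7).
    The inverse of 3 mod 7 is 5 (since 3·5 = 15 = 2·7 + 1), so t ≡ 5·3 = 15 ≡ 1 (mod 7).
    Then x = 2 + 3·1 = 5, valid modulo lcm(3, 7) = 21: x ≡ 5 (mod 21).
  Combine with x ≡ 3 (mod 5): since gcd(21, 5) = 1, we get a unique residue mod 105.
    Write x = 5 + 21·t and substitute into x ≡ 3 (mod 5): 21·t ≡ 3 − 5 = -2 (mod 5).
    Reduce coefficients mod 5: 1·t ≡ 3 (mod 5).
    So t ≡ 3 (mod 5).
    Then x = 5 + 21·3 = 68, valid modulo lcm(21, 5) = 105: x ≡ 68 (mod 105).
Verify: 68 mod 3 = 2 ✓, 68 mod 7 = 5 ✓, 68 mod 5 = 3 ✓.

x ≡ 68 (mod 105).


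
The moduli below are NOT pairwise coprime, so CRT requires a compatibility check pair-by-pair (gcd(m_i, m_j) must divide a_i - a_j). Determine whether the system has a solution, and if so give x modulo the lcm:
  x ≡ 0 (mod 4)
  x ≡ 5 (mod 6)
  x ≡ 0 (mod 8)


Moduli 4, 6, 8 are not pairwise coprime, so CRT works modulo lcm(m_i) when all pairwise compatibility conditions hold.
Pairwise compatibility: gcd(m_i, m_j) must divide a_i - a_j for every pair.
Merge one congruence at a time:
  Start: x ≡ 0 (mod 4).
  Combine with x ≡ 5 (mod 6): gcd(4, 6) = 2, and 5 - 0 = 5 is NOT divisible by 2.
    ⇒ system is inconsistent (no integer solution).

No solution (the system is inconsistent).


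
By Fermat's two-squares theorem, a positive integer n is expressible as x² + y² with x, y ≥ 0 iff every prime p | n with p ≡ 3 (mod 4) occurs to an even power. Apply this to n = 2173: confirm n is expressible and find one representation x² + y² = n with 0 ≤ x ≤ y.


Step 1: Factor n = 2173 = 41 · 53.
Step 2: Check the mod-4 condition on each prime factor: 41 ≡ 1 (mod 4), exponent 1; 53 ≡ 1 (mod 4), exponent 1.
All primes ≡ 3 (mod 4) appear to even exponent (or don't appear), so by the two-squares theorem n IS expressible as a sum of two squares.
Step 3: Build a representation. Here n = 41 · 53 is a product of primes ≡ 1 (mod 4). Each prime p ≡ 1 (mod 4) is itself a sum of two squares; find a² by testing p − a² for a perfect square:
  41: 41 − 1² = 40, 41 − 2² = 37, 41 − 3² = 32, 41 − 4² = 25 = 5² ⇒ 41 = 4² + 5².
  53: 53 − 1² = 52, 53 − 2² = 49 = 7² ⇒ 53 = 2² + 7².
  Combine using the Brahmagupta–Fibonacci identity (a² + b²)(c² + d²) = (ac − bd)² + (ad + bc)² = (ac + bd)² + (ad − bc)²:
  41 · 53 = 2173: from (4² + 5²)(2² + 7²), take (4·2 − 5·7, 4·7 + 5·2) = (8 − 35, 28 + 10) = (-27, 38); dropping signs (only squares matter) gives (27, 38); check 27² + 38² = 729 + 1444 = 2173 ✓.
Step 4: Order so x ≤ y and verify: 27² + 38² = 729 + 1444 = 2173 = n. ✓

n = 2173 = 27² + 38² (one valid representation with x ≤ y).


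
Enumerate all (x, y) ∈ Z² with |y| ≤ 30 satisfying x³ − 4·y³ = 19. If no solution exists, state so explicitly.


The equation is x³ - 4y³ = 19. For fixed y, x³ = 4·y³ + 19, so a solution requires the RHS to be a perfect cube.
Strategy: iterate y from -30 to 30, compute RHS = 4·y³ + 19, and check whether it is a (positive or negative) perfect cube.
Check small values of y:
  y = 0: RHS = 19 is not a perfect cube.
  y = 1: RHS = 23 is not a perfect cube.
  y = -1: RHS = 15 is not a perfect cube.
  y = 2: RHS = 51 is not a perfect cube.
  y = -2: RHS = -13 is not a perfect cube.
  y = 3: RHS = 127 is not a perfect cube.
  y = -3: RHS = -89 is not a perfect cube.
Continuing the search up to |y| = 30 finds no solutions either.
No (x, y) in the scanned range satisfies the equation.

No integer solutions with |y| ≤ 30.


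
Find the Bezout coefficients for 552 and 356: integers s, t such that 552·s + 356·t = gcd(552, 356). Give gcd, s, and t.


Euclidean algorithm on (552, 356) — divide until remainder is 0:
  552 = 1 · 356 + 196
  356 = 1 · 196 + 160
  196 = 1 · 160 + 36
  160 = 4 · 36 + 16
  36 = 2 · 16 + 4
  16 = 4 · 4 + 0
gcd(552, 356) = 4.
Track Bezout coefficients alongside the remainders: start with r₀ = 552 = a·1 + b·0 (s = 1, t = 0) and r₁ = 356 = a·0 + b·1 (s = 0, t = 1); each new remainder r_{k+1} = r_{k-1} − q_k·r_k inherits s_{k+1} = s_{k-1} − q_k·s_k, t_{k+1} = t_{k-1} − q_k·t_k, so r_k = a·s_k + b·t_k at every step:
  q = 1: r = 196, s = 1 − 1·0 = 1, t = 0 − 1·1 = -1  (check: 552·1 + 356·(-1) = 196)
  q = 1: r = 160, s = 0 − 1·1 = -1, t = 1 − 1·(-1) = 2  (check: 552·(-1) + 356·2 = 160)
  q = 1: r = 36, s = 1 − 1·(-1) = 2, t = -1 − 1·2 = -3  (check: 552·2 + 356·(-3) = 36)
  q = 4: r = 16, s = -1 − 4·2 = -9, t = 2 − 4·(-3) = 14  (check: 552·(-9) + 356·14 = 16)
  q = 2: r = 4, s = 2 − 2·(-9) = 20, t = -3 − 2·14 = -31  (check: 552·20 + 356·(-31) = 4)
The row with r = 4 (the gcd) gives the Bezout coefficients s = 20, t = -31.
Result: 552 · (20) + 356 · (-31) = 4.

gcd(552, 356) = 4; s = 20, t = -31 (check: 552·20 + 356·(-31) = 4).


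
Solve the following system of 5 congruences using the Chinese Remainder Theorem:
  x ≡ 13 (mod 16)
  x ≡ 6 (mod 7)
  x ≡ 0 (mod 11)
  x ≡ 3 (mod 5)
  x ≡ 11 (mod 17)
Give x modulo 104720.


Product of moduli M = 16 · 7 · 11 · 5 · 17 = 104720.
Merge one congruence at a time:
  Start: x ≡ 13 (mod 16).
  Combine with x ≡ 6 (mod 7); new modulus lcm = 112.
    Write x = 13 + 16·t and substitute into x ≡ 6 (mod 7): 16·t ≡ 6 − 13 = -7 (mod 7).
    Reduce coefficients mod 7: 2·t ≡ 0 (mod 7).
    The inverse of 2 mod 7 is 4 (since 2·4 = 8 = 1·7 + 1), so t ≡ 4·0 = 0 ≡ 0 (mod 7).
    Then x = 13 + 16·0 = 13, valid modulo lcm(16, 7) = 112: x ≡ 13 (mod 112).
  Combine with x ≡ 0 (mod 11); new modulus lcm = 1232.
    Write x = 13 + 112·t and substitute into x ≡ 0 (mod 11): 112·t ≡ 0 − 13 = -13 (mod 11).
    Reduce coefficients mod 11: 2·t ≡ 9 (mod 11).
    The inverse of 2 mod 11 is 6 (since 2·6 = 12 = 1·11 + 1), so t ≡ 6·9 = 54 ≡ 10 (mod 11).
    Then x = 13 + 112·10 = 1133, valid modulo lcm(112, 11) = 1232: x ≡ 1133 (mod 1232).
  Combine with x ≡ 3 (mod 5); new modulus lcm = 6160.
    Write x = 1133 + 1232·t and substitute into x ≡ 3 (mod 5): 1232·t ≡ 3 − 1133 = -1130 (mod 5).
    Reduce coefficients mod 5: 2·t ≡ 0 (mod 5).
    The inverse of 2 mod 5 is 3 (since 2·3 = 6 = 1·5 + 1), so t ≡ 3·0 = 0 ≡ 0 (mod 5).
    Then x = 1133 + 1232·0 = 1133, valid modulo lcm(1232, 5) = 6160: x ≡ 1133 (mod 6160).
  Combine with x ≡ 11 (mod 17); new modulus lcm = 104720.
    Write x = 1133 + 6160·t and substitute into x ≡ 11 (mod 17): 6160·t ≡ 11 − 1133 = -1122 (mod 17).
    Reduce coefficients mod 17: 6·t ≡ 0 (mod 17).
    The inverse of 6 mod 17 is 3 (since 6·3 = 18 = 1·17 + 1), so t ≡ 3·0 = 0 ≡ 0 (mod 17).
    Then x = 1133 + 6160·0 = 1133, valid modulo lcm(6160, 17) = 104720: x ≡ 1133 (mod 104720).
Verify against each original: 1133 mod 16 = 13, 1133 mod 7 = 6, 1133 mod 11 = 0, 1133 mod 5 = 3, 1133 mod 17 = 11.

x ≡ 1133 (mod 104720).
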